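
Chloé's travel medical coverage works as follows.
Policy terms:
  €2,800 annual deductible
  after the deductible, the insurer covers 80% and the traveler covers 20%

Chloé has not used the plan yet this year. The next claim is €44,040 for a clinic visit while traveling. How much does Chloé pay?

€11,048

Nothing has been paid toward the €2,800 deductible, so the first €2,800 of this charge is applied there.
That leaves €44,040 − €2,800 = €41,240 for coinsurance.
Coinsurance: €41,240 × 20% = €8,248.
That puts the traveler's cost at €2,800 + €8,248 = €11,048.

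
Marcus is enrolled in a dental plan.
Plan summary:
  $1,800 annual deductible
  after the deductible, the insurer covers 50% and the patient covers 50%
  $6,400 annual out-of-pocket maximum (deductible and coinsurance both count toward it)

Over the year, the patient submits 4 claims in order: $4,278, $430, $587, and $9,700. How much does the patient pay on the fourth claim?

Bill 1, $4,278: deductible takes $1,800, $2,478 remains; patient's 50% is $1,239. Patient owes $3,039 (running OOP $3,039).
Bill 2, $430: deductible met; 50% of $430 = $215. Patient pays $215; OOP now $3,254.
Bill 3, $587: deductible already satisfied, so patient's share is 50% × $587 = $293.50. Patient pays $293.50; OOP now $3,547.50.
Bill 4, $9,700: 50% coinsurance on $9,700 = $4,850. OOP would hit $8,397.50 > $6,400, so the cap limits the patient to $6,400 − $3,547.50 = $2,852.50.

$2,852.50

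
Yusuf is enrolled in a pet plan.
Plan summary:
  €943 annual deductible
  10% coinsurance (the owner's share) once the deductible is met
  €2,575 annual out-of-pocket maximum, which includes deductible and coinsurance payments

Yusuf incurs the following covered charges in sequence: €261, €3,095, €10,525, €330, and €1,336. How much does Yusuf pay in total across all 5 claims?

#1 (€261): fully absorbed by the deductible. Owner owes €261 (running OOP €261).
#2 (€3,095): €682 to deductible, leaving €2,413; owner's 10% is €241.30. Cost to owner: €923.30. OOP to date €1,184.30.
#3 (€10,525): deductible met; 10% of €10,525 = €1,052.50. Owner pays €1,052.50; OOP now €2,236.80.
#4 (€330): 10% coinsurance on €330 = €33. Owner owes €33 (running OOP €2,269.80).
#5 (€1,336): 10% coinsurance on €1,336 = €133.60. Owner pays €133.60; OOP now €2,403.40.
Summing the owner's payments: €261 + €923.30 + €1,052.50 + €33 + €133.60 = €2,403.40.

€2,403.40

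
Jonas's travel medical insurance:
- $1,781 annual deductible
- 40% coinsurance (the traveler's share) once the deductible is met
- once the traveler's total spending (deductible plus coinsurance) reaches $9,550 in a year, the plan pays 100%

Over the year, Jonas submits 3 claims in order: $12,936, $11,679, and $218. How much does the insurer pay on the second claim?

$8,372

Claim 1 ($12,936): $1,781 finishes the deductible; $11,155 goes to coinsurance; 40% of $11,155 = $4,462. Traveler pays $6,243; OOP now $6,243. Insurer: $12,936 − $6,243 = $6,693.
Claim 2 ($11,679): deductible already satisfied, so traveler's share is 40% × $11,679 = $4,671.60. Adding that to $6,243 gives $10,914.60, past the $9,550 cap; traveler pays only $9,550 − $6,243 = $3,307. Plan pays $11,679 − $3,307 = $8,372.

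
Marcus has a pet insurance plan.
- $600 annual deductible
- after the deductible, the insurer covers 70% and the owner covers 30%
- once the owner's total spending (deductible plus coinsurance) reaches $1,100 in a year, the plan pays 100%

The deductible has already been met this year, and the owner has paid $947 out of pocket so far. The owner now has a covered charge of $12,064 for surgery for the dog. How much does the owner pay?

With the deductible met, the entire $12,064 is subject to coinsurance.
Owner's 30% share of $12,064 is $3,619.20.
Year-to-date out-of-pocket would reach $947 + $3,619.20 = $4,566.20, above the $1,100 maximum, so the owner pays only $1,100 − $947 = $153.

$153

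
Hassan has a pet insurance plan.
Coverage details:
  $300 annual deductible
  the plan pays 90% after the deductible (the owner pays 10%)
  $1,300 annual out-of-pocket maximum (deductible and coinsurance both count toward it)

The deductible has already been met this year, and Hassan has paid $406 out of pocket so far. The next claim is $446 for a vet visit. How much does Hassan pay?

The deductible is already satisfied, so the full bill goes to coinsurance.
Owner's 10% share of $446 is $44.60.
Year-to-date out-of-pocket becomes $406 + $44.60 = $450.60, still under the $1,300 maximum, so no cap applies.

$44.60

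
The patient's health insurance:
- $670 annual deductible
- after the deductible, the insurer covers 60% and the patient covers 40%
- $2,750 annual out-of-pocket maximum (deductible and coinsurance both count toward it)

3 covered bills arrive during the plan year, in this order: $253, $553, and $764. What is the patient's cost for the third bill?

#1 ($253): entire amount goes to the deductible. Patient owes $253 (running OOP $253).
#2 ($553): deductible takes $417, $136 remains; coinsurance $136 × 40% = $54.40. Patient pays $471.40; OOP now $724.40.
#3 ($764): 40% coinsurance on $764 = $305.60. Patient pays $305.60; OOP now $1,030.

$305.60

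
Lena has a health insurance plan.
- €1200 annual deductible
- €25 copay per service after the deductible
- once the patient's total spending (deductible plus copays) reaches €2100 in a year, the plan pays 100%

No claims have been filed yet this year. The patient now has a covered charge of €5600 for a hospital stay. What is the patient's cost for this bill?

€1225

Deductible not yet touched, so the first €1200 of the bill goes to the deductible.
After the €1200 deductible portion, €5600 − €1200 = €4400 is subject to the copay.
Copay on this service: €25.
That puts the patient's cost at €1200 + €25 = €1225 before any cap.
Total out-of-pocket so far would be €0 + €1225 = €1225, below the €2100 cap — no reduction.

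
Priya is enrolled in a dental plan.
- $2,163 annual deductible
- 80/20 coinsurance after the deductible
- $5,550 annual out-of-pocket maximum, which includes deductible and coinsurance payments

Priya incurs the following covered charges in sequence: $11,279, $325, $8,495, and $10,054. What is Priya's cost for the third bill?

$1,498.80

Claim 1 ($11,279): $2,163 finishes the deductible; $9,116 goes to coinsurance; 20% of $9,116 = $1,823.20. Patient owes $3,986.20 (running OOP $3,986.20).
Claim 2 ($325): deductible already satisfied, so patient's share is 20% × $325 = $65. Patient pays $65; OOP now $4,051.20.
Claim 3 ($8,495): deductible met; 20% of $8,495 = $1,699. OOP would hit $5,750.20 > $5,550, so the cap limits the patient to $5,550 − $4,051.20 = $1,498.80.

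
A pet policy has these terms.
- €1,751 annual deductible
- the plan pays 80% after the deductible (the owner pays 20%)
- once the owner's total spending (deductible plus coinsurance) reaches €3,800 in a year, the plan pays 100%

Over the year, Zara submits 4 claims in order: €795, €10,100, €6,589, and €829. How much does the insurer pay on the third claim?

€6,368.80

Claim 1 — €795: fully absorbed by the deductible. Cost to owner: €795. OOP to date €795. Plan pays €795 − €795 = €0.
Claim 2 — €10,100: deductible takes €956, €9,144 remains; owner's 20% is €1,828.80. Owner pays €2,784.80; OOP now €3,579.80. Plan pays €10,100 − €2,784.80 = €7,315.20.
Claim 3 — €6,589: deductible met; 20% of €6,589 = €1,317.80. That would push OOP to €4,897.60, over the €3,800 cap, so owner pays €3,800 − €3,579.80 = €220.20. Plan pays €6,589 − €220.20 = €6,368.80.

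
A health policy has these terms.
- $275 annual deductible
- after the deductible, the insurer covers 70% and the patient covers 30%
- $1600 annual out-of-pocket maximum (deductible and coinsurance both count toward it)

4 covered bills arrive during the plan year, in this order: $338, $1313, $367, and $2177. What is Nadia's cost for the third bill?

Claim 1 — $338: $275 to deductible, leaving $63; patient's 30% is $18.90. Cost to patient: $293.90. OOP to date $293.90.
Claim 2 — $1313: deductible met; 30% of $1313 = $393.90. Patient owes $393.90 (running OOP $687.80).
Claim 3 — $367: deductible met; 30% of $367 = $110.10. Patient pays $110.10; OOP now $797.90.

$110.10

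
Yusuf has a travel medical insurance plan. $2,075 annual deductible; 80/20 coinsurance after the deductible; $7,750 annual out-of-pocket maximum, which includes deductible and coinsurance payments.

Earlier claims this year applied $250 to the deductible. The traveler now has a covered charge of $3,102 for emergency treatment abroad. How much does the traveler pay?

$2,080.40

$250 of the $2,075 deductible is already met, leaving $1,825.
That leaves $3,102 − $1,825 = $1,277 for coinsurance.
Coinsurance: $1,277 × 20% = $255.40.
Traveler responsibility before any cap: $1,825 + $255.40 = $2,080.40.
Total out-of-pocket so far would be $250 + $2,080.40 = $2,330.40, below the $7,750 cap — no reduction.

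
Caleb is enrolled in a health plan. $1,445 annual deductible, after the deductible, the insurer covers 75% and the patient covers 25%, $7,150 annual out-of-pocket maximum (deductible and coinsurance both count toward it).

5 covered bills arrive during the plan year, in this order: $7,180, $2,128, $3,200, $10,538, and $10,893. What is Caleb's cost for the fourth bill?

#1 ($7,180): $1,445 to deductible, leaving $5,735; coinsurance $5,735 × 25% = $1,433.75. Cost to patient: $2,878.75. OOP to date $2,878.75.
#2 ($2,128): deductible met; 25% of $2,128 = $532. Patient owes $532 (running OOP $3,410.75).
#3 ($3,200): 25% coinsurance on $3,200 = $800. Cost to patient: $800. OOP to date $4,210.75.
#4 ($10,538): deductible met; 25% of $10,538 = $2,634.50. Cost to patient: $2,634.50. OOP to date $6,845.25.

$2,634.50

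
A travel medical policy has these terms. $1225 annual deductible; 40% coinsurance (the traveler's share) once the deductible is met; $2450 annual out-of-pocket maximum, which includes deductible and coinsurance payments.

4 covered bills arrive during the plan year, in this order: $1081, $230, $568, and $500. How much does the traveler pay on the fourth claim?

Claim 1 — $1081: all of it applies to the deductible. Traveler pays $1081; OOP now $1081.
Claim 2 — $230: $144 to deductible, leaving $86; coinsurance $86 × 40% = $34.40. Cost to traveler: $178.40. OOP to date $1259.40.
Claim 3 — $568: deductible met; 40% of $568 = $227.20. Traveler pays $227.20; OOP now $1486.60.
Claim 4 — $500: deductible already satisfied, so traveler's share is 40% × $500 = $200. Cost to traveler: $200. OOP to date $1686.60.

$200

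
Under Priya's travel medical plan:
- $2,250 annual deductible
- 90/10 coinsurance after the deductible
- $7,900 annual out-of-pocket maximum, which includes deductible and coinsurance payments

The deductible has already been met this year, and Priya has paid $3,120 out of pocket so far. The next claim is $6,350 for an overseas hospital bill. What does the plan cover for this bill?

With the deductible met, the entire $6,350 is subject to coinsurance.
10% of $6,350 = $635 falls to the traveler.
Year-to-date out-of-pocket becomes $3,120 + $635 = $3,755, still under the $7,900 maximum, so no cap applies.
The insurer covers the remainder: $6,350 − $635 = $5,715.

$5,715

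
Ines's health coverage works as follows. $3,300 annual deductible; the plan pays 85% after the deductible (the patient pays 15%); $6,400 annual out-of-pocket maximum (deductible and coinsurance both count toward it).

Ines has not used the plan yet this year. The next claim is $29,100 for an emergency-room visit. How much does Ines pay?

$6,400

Deductible not yet touched, so the first $3,300 of the bill goes to the deductible.
After the $3,300 deductible portion, $29,100 − $3,300 = $25,800 is subject to coinsurance.
Patient's 15% share of $25,800 is $3,870.
That puts the patient's cost at $3,300 + $3,870 = $7,170 before any cap.
That would bring total out-of-pocket to $7,170, past the $6,400 cap. The patient is capped at $6,400 − $0 = $6,400 on this claim.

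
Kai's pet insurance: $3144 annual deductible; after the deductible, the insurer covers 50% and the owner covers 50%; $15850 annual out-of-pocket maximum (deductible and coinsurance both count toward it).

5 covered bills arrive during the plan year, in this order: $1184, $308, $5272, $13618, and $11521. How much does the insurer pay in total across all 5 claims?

$16053

Claim 1 — $1184: entire amount goes to the deductible. Cost to owner: $1184. OOP to date $1184. Plan pays $1184 − $1184 = $0.
Claim 2 — $308: entire amount goes to the deductible. Owner pays $308; OOP now $1492. Plan pays $308 − $308 = $0.
Claim 3 — $5272: $1652 finishes the deductible; $3620 goes to coinsurance; 50% of $3620 = $1810. Owner pays $3462; OOP now $4954. Insurer: $5272 − $3462 = $1810.
Claim 4 — $13618: deductible already satisfied, so owner's share is 50% × $13618 = $6809. Owner owes $6809 (running OOP $11763). Insurer: $13618 − $6809 = $6809.
Claim 5 — $11521: deductible met; 50% of $11521 = $5760.50. OOP would hit $17523.50 > $15850, so the cap limits the owner to $15850 − $11763 = $4087. Plan pays $11521 − $4087 = $7434.
Insurer total = bills − owner's total = $31903 − $15850 = $16053.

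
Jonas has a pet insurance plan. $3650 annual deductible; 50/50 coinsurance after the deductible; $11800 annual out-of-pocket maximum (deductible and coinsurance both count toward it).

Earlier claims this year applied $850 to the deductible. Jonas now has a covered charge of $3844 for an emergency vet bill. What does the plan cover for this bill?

$850 of the $3650 deductible is already met, leaving $2800.
The remaining $1044 (= $3844 − $2800) moves to coinsurance.
Coinsurance: $1044 × 50% = $522.
That puts the owner's cost at $2800 + $522 = $3322 before any cap.
Cumulative spending $850 + $3322 = $4172 stays under the $11800 maximum.
The insurer covers the remainder: $3844 − $3322 = $522.

$522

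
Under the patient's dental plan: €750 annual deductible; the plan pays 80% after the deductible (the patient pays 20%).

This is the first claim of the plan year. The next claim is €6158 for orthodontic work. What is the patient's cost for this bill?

The full €750 deductible is still open; €750 of this bill applies to it.
That leaves €6158 − €750 = €5408 for coinsurance.
Coinsurance: €5408 × 20% = €1081.60.
Patient responsibility: €750 + €1081.60 = €1831.60.

€1831.60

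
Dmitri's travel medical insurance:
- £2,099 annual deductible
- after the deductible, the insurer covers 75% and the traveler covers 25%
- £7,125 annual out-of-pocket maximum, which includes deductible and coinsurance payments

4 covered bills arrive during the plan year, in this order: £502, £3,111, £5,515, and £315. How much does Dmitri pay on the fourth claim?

£78.75

Bill 1, £502: all of it applies to the deductible. Traveler owes £502 (running OOP £502).
Bill 2, £3,111: £1,597 finishes the deductible; £1,514 goes to coinsurance; coinsurance £1,514 × 25% = £378.50. Traveler owes £1,975.50 (running OOP £2,477.50).
Bill 3, £5,515: 25% coinsurance on £5,515 = £1,378.75. Cost to traveler: £1,378.75. OOP to date £3,856.25.
Bill 4, £315: deductible met; 25% of £315 = £78.75. Traveler owes £78.75 (running OOP £3,935).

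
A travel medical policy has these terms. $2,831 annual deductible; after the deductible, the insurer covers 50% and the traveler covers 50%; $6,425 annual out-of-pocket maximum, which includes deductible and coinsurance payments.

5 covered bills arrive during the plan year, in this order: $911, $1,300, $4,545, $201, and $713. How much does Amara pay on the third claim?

Claim 1 ($911): entire amount goes to the deductible. Cost to traveler: $911. OOP to date $911.
Claim 2 ($1,300): fully absorbed by the deductible. Traveler pays $1,300; OOP now $2,211.
Claim 3 ($4,545): $620 finishes the deductible; $3,925 goes to coinsurance; traveler's 50% is $1,962.50. Traveler pays $2,582.50; OOP now $4,793.50.

$2,582.50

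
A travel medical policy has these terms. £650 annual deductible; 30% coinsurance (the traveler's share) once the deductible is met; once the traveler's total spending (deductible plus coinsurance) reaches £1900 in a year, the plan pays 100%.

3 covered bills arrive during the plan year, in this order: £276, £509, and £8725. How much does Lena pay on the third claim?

Bill 1, £276: fully absorbed by the deductible. Traveler owes £276 (running OOP £276).
Bill 2, £509: £374 finishes the deductible; £135 goes to coinsurance; traveler's 30% is £40.50. Cost to traveler: £414.50. OOP to date £690.50.
Bill 3, £8725: deductible already satisfied, so traveler's share is 30% × £8725 = £2617.50. Adding that to £690.50 gives £3308, past the £1900 cap; traveler pays only £1900 − £690.50 = £1209.50.

£1209.50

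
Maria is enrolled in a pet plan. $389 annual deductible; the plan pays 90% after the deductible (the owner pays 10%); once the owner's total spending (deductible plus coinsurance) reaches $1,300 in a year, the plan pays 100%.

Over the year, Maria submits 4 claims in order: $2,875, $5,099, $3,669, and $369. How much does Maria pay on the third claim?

$152.50

Bill 1, $2,875: deductible takes $389, $2,486 remains; 10% of $2,486 = $248.60. Cost to owner: $637.60. OOP to date $637.60.
Bill 2, $5,099: deductible already satisfied, so owner's share is 10% × $5,099 = $509.90. Owner pays $509.90; OOP now $1,147.50.
Bill 3, $3,669: deductible met; 10% of $3,669 = $366.90. That would push OOP to $1,514.40, over the $1,300 cap, so owner pays $1,300 − $1,147.50 = $152.50.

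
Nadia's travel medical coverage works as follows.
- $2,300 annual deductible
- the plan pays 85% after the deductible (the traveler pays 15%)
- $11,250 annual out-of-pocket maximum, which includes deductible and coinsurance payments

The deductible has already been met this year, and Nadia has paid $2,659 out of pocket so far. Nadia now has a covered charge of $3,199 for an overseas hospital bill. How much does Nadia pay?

The deductible is already satisfied, so the full bill goes to coinsurance.
15% of $3,199 = $479.85 falls to the traveler.
Year-to-date out-of-pocket becomes $2,659 + $479.85 = $3,138.85, still under the $11,250 maximum, so no cap applies.

$479.85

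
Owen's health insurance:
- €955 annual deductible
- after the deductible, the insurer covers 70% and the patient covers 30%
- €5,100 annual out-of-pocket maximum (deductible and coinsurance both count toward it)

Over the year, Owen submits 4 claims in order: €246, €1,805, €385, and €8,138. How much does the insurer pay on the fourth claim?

#1 (€246): fully absorbed by the deductible. Cost to patient: €246. OOP to date €246. Insurer: €246 − €246 = €0.
#2 (€1,805): €709 finishes the deductible; €1,096 goes to coinsurance; 30% of €1,096 = €328.80. Patient pays €1,037.80; OOP now €1,283.80. Plan pays €1,805 − €1,037.80 = €767.20.
#3 (€385): deductible met; 30% of €385 = €115.50. Patient owes €115.50 (running OOP €1,399.30). Insurer: €385 − €115.50 = €269.50.
#4 (€8,138): deductible met; 30% of €8,138 = €2,441.40. Cost to patient: €2,441.40. OOP to date €3,840.70. Plan pays €8,138 − €2,441.40 = €5,696.60.

€5,696.60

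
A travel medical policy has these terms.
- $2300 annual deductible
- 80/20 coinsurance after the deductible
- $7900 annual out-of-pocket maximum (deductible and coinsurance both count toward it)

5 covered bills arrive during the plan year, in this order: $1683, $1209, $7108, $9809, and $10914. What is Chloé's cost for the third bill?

Bill 1, $1683: entire amount goes to the deductible. Traveler pays $1683; OOP now $1683.
Bill 2, $1209: $617 to deductible, leaving $592; traveler's 20% is $118.40. Traveler pays $735.40; OOP now $2418.40.
Bill 3, $7108: deductible already satisfied, so traveler's share is 20% × $7108 = $1421.60. Traveler pays $1421.60; OOP now $3840.

$1421.60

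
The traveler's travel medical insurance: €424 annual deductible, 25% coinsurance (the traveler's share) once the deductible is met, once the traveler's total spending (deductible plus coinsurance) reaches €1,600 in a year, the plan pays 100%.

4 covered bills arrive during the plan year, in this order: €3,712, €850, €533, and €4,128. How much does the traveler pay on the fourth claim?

€8.25

Claim 1 (€3,712): deductible takes €424, €3,288 remains; coinsurance €3,288 × 25% = €822. Traveler pays €1,246; OOP now €1,246.
Claim 2 (€850): deductible met; 25% of €850 = €212.50. Traveler owes €212.50 (running OOP €1,458.50).
Claim 3 (€533): deductible already satisfied, so traveler's share is 25% × €533 = €133.25. Cost to traveler: €133.25. OOP to date €1,591.75.
Claim 4 (€4,128): deductible already satisfied, so traveler's share is 25% × €4,128 = €1,032. That would push OOP to €2,623.75, over the €1,600 cap, so traveler pays €1,600 − €1,591.75 = €8.25.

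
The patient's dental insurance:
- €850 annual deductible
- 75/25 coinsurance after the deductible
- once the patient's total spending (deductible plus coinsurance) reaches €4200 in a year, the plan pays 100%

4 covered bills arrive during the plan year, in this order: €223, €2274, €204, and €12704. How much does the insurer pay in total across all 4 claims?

€11205

#1 (€223): all of it applies to the deductible. Patient owes €223 (running OOP €223). Insurer: €223 − €223 = €0.
#2 (€2274): deductible takes €627, €1647 remains; patient's 25% is €411.75. Patient owes €1038.75 (running OOP €1261.75). Plan pays €2274 − €1038.75 = €1235.25.
#3 (€204): deductible met; 25% of €204 = €51. Patient owes €51 (running OOP €1312.75). Plan pays €204 − €51 = €153.
#4 (€12704): deductible met; 25% of €12704 = €3176. OOP would hit €4488.75 > €4200, so the cap limits the patient to €4200 − €1312.75 = €2887.25. Plan pays €12704 − €2887.25 = €9816.75.
Insurer total: €0 + €1235.25 + €153 + €9816.75 = €11205.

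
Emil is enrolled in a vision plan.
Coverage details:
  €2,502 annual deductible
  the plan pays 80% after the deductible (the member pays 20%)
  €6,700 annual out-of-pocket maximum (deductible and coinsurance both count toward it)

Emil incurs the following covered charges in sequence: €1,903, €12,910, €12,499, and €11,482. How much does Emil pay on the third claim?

#1 (€1,903): entire amount goes to the deductible. Member owes €1,903 (running OOP €1,903).
#2 (€12,910): €599 finishes the deductible; €12,311 goes to coinsurance; member's 20% is €2,462.20. Cost to member: €3,061.20. OOP to date €4,964.20.
#3 (€12,499): deductible met; 20% of €12,499 = €2,499.80. That would push OOP to €7,464, over the €6,700 cap, so member pays €6,700 − €4,964.20 = €1,735.80.

€1,735.80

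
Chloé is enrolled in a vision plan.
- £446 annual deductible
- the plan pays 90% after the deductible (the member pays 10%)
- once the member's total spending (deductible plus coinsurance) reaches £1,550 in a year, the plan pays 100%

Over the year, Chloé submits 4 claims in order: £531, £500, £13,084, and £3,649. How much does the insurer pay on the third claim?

Claim 1 (£531): deductible takes £446, £85 remains; coinsurance £85 × 10% = £8.50. Member pays £454.50; OOP now £454.50. Plan pays £531 − £454.50 = £76.50.
Claim 2 (£500): deductible met; 10% of £500 = £50. Member pays £50; OOP now £504.50. Insurer: £500 − £50 = £450.
Claim 3 (£13,084): deductible met; 10% of £13,084 = £1,308.40. OOP would hit £1,812.90 > £1,550, so the cap limits the member to £1,550 − £504.50 = £1,045.50. Insurer: £13,084 − £1,045.50 = £12,038.50.

£12,038.50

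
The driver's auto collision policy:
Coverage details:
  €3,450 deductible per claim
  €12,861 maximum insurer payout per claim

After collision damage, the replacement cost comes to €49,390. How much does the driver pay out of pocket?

€36,529

Subtract the deductible: €49,390 − €3,450 = €45,940.
Since €45,940 > €12,861, the payout is capped at €12,861.
Out of pocket: €49,390 − €12,861 = €36,529.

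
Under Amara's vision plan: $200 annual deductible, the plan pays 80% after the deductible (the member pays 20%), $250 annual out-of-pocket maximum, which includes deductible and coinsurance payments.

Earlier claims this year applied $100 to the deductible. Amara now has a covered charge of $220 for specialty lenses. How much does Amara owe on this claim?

Remaining deductible: $200 − $100 = $100.
After the $100 deductible portion, $220 − $100 = $120 is subject to coinsurance.
Member's 20% share of $120 is $24.
That puts the member's cost at $100 + $24 = $124 before any cap.
Cumulative spending $100 + $124 = $224 stays under the $250 maximum.

$124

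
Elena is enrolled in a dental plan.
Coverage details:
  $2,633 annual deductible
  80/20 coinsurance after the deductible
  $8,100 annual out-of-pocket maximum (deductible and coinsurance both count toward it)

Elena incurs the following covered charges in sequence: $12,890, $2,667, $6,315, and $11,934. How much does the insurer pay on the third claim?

$5,052

Claim 1 ($12,890): deductible takes $2,633, $10,257 remains; patient's 20% is $2,051.40. Cost to patient: $4,684.40. OOP to date $4,684.40. Insurer: $12,890 − $4,684.40 = $8,205.60.
Claim 2 ($2,667): 20% coinsurance on $2,667 = $533.40. Patient owes $533.40 (running OOP $5,217.80). Plan pays $2,667 − $533.40 = $2,133.60.
Claim 3 ($6,315): 20% coinsurance on $6,315 = $1,263. Cost to patient: $1,263. OOP to date $6,480.80. Plan pays $6,315 − $1,263 = $5,052.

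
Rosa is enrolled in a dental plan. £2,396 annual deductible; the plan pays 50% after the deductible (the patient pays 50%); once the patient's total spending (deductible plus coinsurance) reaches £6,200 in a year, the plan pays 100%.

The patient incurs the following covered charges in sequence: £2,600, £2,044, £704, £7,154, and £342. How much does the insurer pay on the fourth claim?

£4,826

#1 (£2,600): £2,396 finishes the deductible; £204 goes to coinsurance; patient's 50% is £102. Cost to patient: £2,498. OOP to date £2,498. Insurer: £2,600 − £2,498 = £102.
#2 (£2,044): deductible met; 50% of £2,044 = £1,022. Patient pays £1,022; OOP now £3,520. Plan pays £2,044 − £1,022 = £1,022.
#3 (£704): 50% coinsurance on £704 = £352. Patient pays £352; OOP now £3,872. Plan pays £704 − £352 = £352.
#4 (£7,154): deductible met; 50% of £7,154 = £3,577. OOP would hit £7,449 > £6,200, so the cap limits the patient to £6,200 − £3,872 = £2,328. Plan pays £7,154 − £2,328 = £4,826.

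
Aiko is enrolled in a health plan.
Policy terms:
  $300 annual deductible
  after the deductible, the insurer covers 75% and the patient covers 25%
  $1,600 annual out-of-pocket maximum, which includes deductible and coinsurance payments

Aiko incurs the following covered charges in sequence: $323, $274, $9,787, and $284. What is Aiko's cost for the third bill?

$1,225.75

Claim 1 — $323: deductible takes $300, $23 remains; 25% of $23 = $5.75. Patient pays $305.75; OOP now $305.75.
Claim 2 — $274: deductible met; 25% of $274 = $68.50. Cost to patient: $68.50. OOP to date $374.25.
Claim 3 — $9,787: deductible met; 25% of $9,787 = $2,446.75. Adding that to $374.25 gives $2,821, past the $1,600 cap; patient pays only $1,600 − $374.25 = $1,225.75.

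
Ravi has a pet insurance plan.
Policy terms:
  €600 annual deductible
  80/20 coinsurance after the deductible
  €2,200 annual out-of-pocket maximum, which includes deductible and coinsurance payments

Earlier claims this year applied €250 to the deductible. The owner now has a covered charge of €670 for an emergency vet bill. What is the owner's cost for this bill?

Deductible still to meet: €600 − €250 = €350.
The remaining €320 (= €670 − €350) moves to coinsurance.
Coinsurance: €320 × 20% = €64.
That puts the owner's cost at €350 + €64 = €414 before any cap.
Cumulative spending €250 + €414 = €664 stays under the €2,200 maximum.

€414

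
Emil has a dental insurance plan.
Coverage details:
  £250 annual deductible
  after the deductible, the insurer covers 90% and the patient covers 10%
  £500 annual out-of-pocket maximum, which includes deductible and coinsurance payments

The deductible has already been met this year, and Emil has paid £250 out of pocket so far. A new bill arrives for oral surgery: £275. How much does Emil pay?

£27.50

The deductible is already satisfied, so the full bill goes to coinsurance.
Patient's 10% share of £275 is £27.50.
Total out-of-pocket so far would be £250 + £27.50 = £277.50, below the £500 cap — no reduction.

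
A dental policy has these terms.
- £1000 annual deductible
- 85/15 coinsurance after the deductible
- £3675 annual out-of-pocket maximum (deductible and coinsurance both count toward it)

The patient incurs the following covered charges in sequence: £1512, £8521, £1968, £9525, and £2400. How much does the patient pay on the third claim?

£295.20

Bill 1, £1512: £1000 to deductible, leaving £512; 15% of £512 = £76.80. Patient pays £1076.80; OOP now £1076.80.
Bill 2, £8521: deductible already satisfied, so patient's share is 15% × £8521 = £1278.15. Patient pays £1278.15; OOP now £2354.95.
Bill 3, £1968: deductible already satisfied, so patient's share is 15% × £1968 = £295.20. Cost to patient: £295.20. OOP to date £2650.15.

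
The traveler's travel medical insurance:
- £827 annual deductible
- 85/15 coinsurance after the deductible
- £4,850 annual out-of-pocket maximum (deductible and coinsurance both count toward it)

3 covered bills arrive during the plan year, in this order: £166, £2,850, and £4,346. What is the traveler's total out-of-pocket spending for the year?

£1,807.25

Bill 1, £166: entire amount goes to the deductible. Traveler pays £166; OOP now £166.
Bill 2, £2,850: £661 to deductible, leaving £2,189; 15% of £2,189 = £328.35. Traveler owes £989.35 (running OOP £1,155.35).
Bill 3, £4,346: deductible met; 15% of £4,346 = £651.90. Traveler owes £651.90 (running OOP £1,807.25).
Summing the traveler's payments: £166 + £989.35 + £651.90 = £1,807.25.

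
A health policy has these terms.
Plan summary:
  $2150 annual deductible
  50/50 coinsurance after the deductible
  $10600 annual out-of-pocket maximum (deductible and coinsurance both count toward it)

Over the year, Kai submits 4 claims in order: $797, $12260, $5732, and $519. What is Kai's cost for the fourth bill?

Claim 1 ($797): fully absorbed by the deductible. Patient owes $797 (running OOP $797).
Claim 2 ($12260): $1353 finishes the deductible; $10907 goes to coinsurance; 50% of $10907 = $5453.50. Cost to patient: $6806.50. OOP to date $7603.50.
Claim 3 ($5732): deductible already satisfied, so patient's share is 50% × $5732 = $2866. Patient pays $2866; OOP now $10469.50.
Claim 4 ($519): 50% coinsurance on $519 = $259.50. OOP would hit $10729 > $10600, so the cap limits the patient to $10600 − $10469.50 = $130.50.

$130.50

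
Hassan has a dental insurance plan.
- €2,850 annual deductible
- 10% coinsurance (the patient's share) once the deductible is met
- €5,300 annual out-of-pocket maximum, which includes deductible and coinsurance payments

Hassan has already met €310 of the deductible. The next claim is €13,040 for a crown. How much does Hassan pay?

Remaining deductible: €2,850 − €310 = €2,540.
That leaves €13,040 − €2,540 = €10,500 for coinsurance.
Patient's 10% share of €10,500 is €1,050.
That puts the patient's cost at €2,540 + €1,050 = €3,590 before any cap.
Year-to-date out-of-pocket becomes €310 + €3,590 = €3,900, still under the €5,300 maximum, so no cap applies.

€3,590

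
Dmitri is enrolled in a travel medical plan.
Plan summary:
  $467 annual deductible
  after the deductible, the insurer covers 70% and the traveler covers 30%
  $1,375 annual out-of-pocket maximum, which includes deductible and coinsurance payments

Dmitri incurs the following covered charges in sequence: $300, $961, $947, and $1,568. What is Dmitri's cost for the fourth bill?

$385.70

Claim 1 — $300: entire amount goes to the deductible. Traveler pays $300; OOP now $300.
Claim 2 — $961: $167 to deductible, leaving $794; traveler's 30% is $238.20. Cost to traveler: $405.20. OOP to date $705.20.
Claim 3 — $947: deductible met; 30% of $947 = $284.10. Cost to traveler: $284.10. OOP to date $989.30.
Claim 4 — $1,568: deductible already satisfied, so traveler's share is 30% × $1,568 = $470.40. OOP would hit $1,459.70 > $1,375, so the cap limits the traveler to $1,375 − $989.30 = $385.70.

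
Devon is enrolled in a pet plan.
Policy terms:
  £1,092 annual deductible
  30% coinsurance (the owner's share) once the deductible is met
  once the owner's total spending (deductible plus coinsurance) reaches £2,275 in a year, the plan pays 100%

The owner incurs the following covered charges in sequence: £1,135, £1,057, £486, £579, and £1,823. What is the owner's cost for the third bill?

Claim 1 (£1,135): £1,092 to deductible, leaving £43; coinsurance £43 × 30% = £12.90. Owner owes £1,104.90 (running OOP £1,104.90).
Claim 2 (£1,057): 30% coinsurance on £1,057 = £317.10. Cost to owner: £317.10. OOP to date £1,422.
Claim 3 (£486): 30% coinsurance on £486 = £145.80. Owner owes £145.80 (running OOP £1,567.80).

£145.80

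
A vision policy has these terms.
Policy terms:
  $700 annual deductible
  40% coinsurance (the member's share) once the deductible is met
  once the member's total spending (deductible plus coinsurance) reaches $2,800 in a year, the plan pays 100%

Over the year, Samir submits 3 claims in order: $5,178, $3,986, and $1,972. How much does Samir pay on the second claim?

#1 ($5,178): $700 finishes the deductible; $4,478 goes to coinsurance; member's 40% is $1,791.20. Member owes $2,491.20 (running OOP $2,491.20).
#2 ($3,986): deductible already satisfied, so member's share is 40% × $3,986 = $1,594.40. Adding that to $2,491.20 gives $4,085.60, past the $2,800 cap; member pays only $2,800 − $2,491.20 = $308.80.

$308.80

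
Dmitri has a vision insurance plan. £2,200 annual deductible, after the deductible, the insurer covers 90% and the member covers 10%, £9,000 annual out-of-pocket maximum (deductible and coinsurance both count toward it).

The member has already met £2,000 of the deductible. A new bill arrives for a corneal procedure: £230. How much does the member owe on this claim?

Deductible still to meet: £2,200 − £2,000 = £200.
After the £200 deductible portion, £230 − £200 = £30 is subject to coinsurance.
Coinsurance: £30 × 10% = £3.
Member responsibility before any cap: £200 + £3 = £203.
Year-to-date out-of-pocket becomes £2,000 + £203 = £2,203, still under the £9,000 maximum, so no cap applies.

£203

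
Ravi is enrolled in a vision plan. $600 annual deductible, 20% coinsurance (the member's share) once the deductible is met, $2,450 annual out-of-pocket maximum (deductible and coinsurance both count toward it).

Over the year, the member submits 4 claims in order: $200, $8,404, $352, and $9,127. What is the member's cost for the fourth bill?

$178.80

Claim 1 ($200): fully absorbed by the deductible. Cost to member: $200. OOP to date $200.
Claim 2 ($8,404): $400 finishes the deductible; $8,004 goes to coinsurance; coinsurance $8,004 × 20% = $1,600.80. Cost to member: $2,000.80. OOP to date $2,200.80.
Claim 3 ($352): deductible met; 20% of $352 = $70.40. Cost to member: $70.40. OOP to date $2,271.20.
Claim 4 ($9,127): deductible already satisfied, so member's share is 20% × $9,127 = $1,825.40. Adding that to $2,271.20 gives $4,096.60, past the $2,450 cap; member pays only $2,450 − $2,271.20 = $178.80.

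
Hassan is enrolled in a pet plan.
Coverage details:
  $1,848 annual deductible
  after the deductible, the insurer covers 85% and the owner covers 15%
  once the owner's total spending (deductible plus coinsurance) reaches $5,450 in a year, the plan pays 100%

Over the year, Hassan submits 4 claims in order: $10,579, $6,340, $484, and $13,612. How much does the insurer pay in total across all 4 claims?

$25,565

Bill 1, $10,579: $1,848 to deductible, leaving $8,731; coinsurance $8,731 × 15% = $1,309.65. Owner pays $3,157.65; OOP now $3,157.65. Insurer: $10,579 − $3,157.65 = $7,421.35.
Bill 2, $6,340: 15% coinsurance on $6,340 = $951. Owner owes $951 (running OOP $4,108.65). Insurer: $6,340 − $951 = $5,389.
Bill 3, $484: deductible met; 15% of $484 = $72.60. Owner owes $72.60 (running OOP $4,181.25). Insurer: $484 − $72.60 = $411.40.
Bill 4, $13,612: 15% coinsurance on $13,612 = $2,041.80. That would push OOP to $6,223.05, over the $5,450 cap, so owner pays $5,450 − $4,181.25 = $1,268.75. Plan pays $13,612 − $1,268.75 = $12,343.25.
Insurer total: $7,421.35 + $5,389 + $411.40 + $12,343.25 = $25,565.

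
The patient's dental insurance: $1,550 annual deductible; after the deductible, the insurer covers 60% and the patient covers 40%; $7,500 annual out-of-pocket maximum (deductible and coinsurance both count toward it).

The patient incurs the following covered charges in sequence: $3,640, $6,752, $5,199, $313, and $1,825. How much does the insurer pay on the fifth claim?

$1,616.60

Claim 1 — $3,640: $1,550 to deductible, leaving $2,090; 40% of $2,090 = $836. Cost to patient: $2,386. OOP to date $2,386. Plan pays $3,640 − $2,386 = $1,254.
Claim 2 — $6,752: 40% coinsurance on $6,752 = $2,700.80. Patient pays $2,700.80; OOP now $5,086.80. Insurer: $6,752 − $2,700.80 = $4,051.20.
Claim 3 — $5,199: 40% coinsurance on $5,199 = $2,079.60. Patient owes $2,079.60 (running OOP $7,166.40). Plan pays $5,199 − $2,079.60 = $3,119.40.
Claim 4 — $313: 40% coinsurance on $313 = $125.20. Patient owes $125.20 (running OOP $7,291.60). Plan pays $313 − $125.20 = $187.80.
Claim 5 — $1,825: deductible met; 40% of $1,825 = $730. That would push OOP to $8,021.60, over the $7,500 cap, so patient pays $7,500 − $7,291.60 = $208.40. Insurer: $1,825 − $208.40 = $1,616.60.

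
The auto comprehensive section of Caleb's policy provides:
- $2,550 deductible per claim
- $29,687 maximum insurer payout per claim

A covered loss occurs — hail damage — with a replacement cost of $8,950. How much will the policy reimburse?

$6,400

After the deductible, $8,950 − $2,550 = $6,400 remains.
$6,400 ≤ $29,687, so the limit doesn't bind; insurer pays $6,400.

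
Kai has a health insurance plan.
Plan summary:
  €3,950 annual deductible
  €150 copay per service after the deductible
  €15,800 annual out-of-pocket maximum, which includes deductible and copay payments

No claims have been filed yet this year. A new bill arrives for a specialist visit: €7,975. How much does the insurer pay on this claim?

Deductible not yet touched, so the first €3,950 of the bill goes to the deductible.
That leaves €7,975 − €3,950 = €4,025 for the copay.
Copay on this service: €150.
Patient responsibility before any cap: €3,950 + €150 = €4,100.
Cumulative spending €0 + €4,100 = €4,100 stays under the €15,800 maximum.
Insurer pays the balance: €7,975 − €4,100 = €3,875.

€3,875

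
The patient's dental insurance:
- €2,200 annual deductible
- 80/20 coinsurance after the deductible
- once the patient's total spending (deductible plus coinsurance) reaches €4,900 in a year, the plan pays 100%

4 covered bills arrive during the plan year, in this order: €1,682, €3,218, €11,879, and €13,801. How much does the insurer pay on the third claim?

#1 (€1,682): entire amount goes to the deductible. Cost to patient: €1,682. OOP to date €1,682. Plan pays €1,682 − €1,682 = €0.
#2 (€3,218): deductible takes €518, €2,700 remains; 20% of €2,700 = €540. Patient pays €1,058; OOP now €2,740. Plan pays €3,218 − €1,058 = €2,160.
#3 (€11,879): 20% coinsurance on €11,879 = €2,375.80. That would push OOP to €5,115.80, over the €4,900 cap, so patient pays €4,900 − €2,740 = €2,160. Plan pays €11,879 − €2,160 = €9,719.

€9,719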